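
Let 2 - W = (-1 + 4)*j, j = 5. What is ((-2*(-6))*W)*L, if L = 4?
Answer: -624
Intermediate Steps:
W = -13 (W = 2 - (-1 + 4)*5 = 2 - 3*5 = 2 - 1*15 = 2 - 15 = -13)
((-2*(-6))*W)*L = (-2*(-6)*(-13))*4 = (12*(-13))*4 = -156*4 = -624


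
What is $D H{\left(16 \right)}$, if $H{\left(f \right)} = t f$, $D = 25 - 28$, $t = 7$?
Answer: $-336$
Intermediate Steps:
$D = -3$
$H{\left(f \right)} = 7 f$
$D H{\left(16 \right)} = - 3 \cdot 7 \cdot 16 = \left(-3\right) 112 = -336$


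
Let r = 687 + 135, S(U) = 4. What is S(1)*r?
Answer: 3288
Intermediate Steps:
r = 822
S(1)*r = 4*822 = 3288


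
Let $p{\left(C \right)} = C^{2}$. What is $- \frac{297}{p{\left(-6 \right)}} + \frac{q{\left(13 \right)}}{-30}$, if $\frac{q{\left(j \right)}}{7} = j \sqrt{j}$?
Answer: $- \frac{33}{4} - \frac{91 \sqrt{13}}{30} \approx -19.187$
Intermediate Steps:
$q{\left(j \right)} = 7 j^{\frac{3}{2}}$ ($q{\left(j \right)} = 7 j \sqrt{j} = 7 j^{\frac{3}{2}}$)
$- \frac{297}{p{\left(-6 \right)}} + \frac{q{\left(13 \right)}}{-30} = - \frac{297}{\left(-6\right)^{2}} + \frac{7 \cdot 13^{\frac{3}{2}}}{-30} = - \frac{297}{36} + 7 \cdot 13 \sqrt{13} \left(- \frac{1}{30}\right) = \left(-297\right) \frac{1}{36} + 91 \sqrt{13} \left(- \frac{1}{30}\right) = - \frac{33}{4} - \frac{91 \sqrt{13}}{30}$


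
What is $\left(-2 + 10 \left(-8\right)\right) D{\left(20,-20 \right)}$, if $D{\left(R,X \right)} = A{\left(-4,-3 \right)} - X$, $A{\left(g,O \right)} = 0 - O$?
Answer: $-1886$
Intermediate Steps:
$A{\left(g,O \right)} = - O$
$D{\left(R,X \right)} = 3 - X$ ($D{\left(R,X \right)} = \left(-1\right) \left(-3\right) - X = 3 - X$)
$\left(-2 + 10 \left(-8\right)\right) D{\left(20,-20 \right)} = \left(-2 + 10 \left(-8\right)\right) \left(3 - -20\right) = \left(-2 - 80\right) \left(3 + 20\right) = \left(-82\right) 23 = -1886$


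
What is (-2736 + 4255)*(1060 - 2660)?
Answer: -2430400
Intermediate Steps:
(-2736 + 4255)*(1060 - 2660) = 1519*(-1600) = -2430400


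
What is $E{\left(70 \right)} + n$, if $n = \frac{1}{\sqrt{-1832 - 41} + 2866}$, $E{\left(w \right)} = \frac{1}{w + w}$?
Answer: $\frac{8617069}{1150216060} - \frac{i \sqrt{1873}}{8215829} \approx 0.0074917 - 5.2677 \cdot 10^{-6} i$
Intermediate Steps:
$E{\left(w \right)} = \frac{1}{2 w}$
$n = \frac{1}{2866 + i \sqrt{1873}}$ ($n = \frac{1}{\sqrt{-1873} + 2866} = \frac{1}{i \sqrt{1873} + 2866} = \frac{1}{2866 + i \sqrt{1873}} \approx 0.00034884 - 5.268 \cdot 10^{-6} i$)
$E{\left(70 \right)} + n = \frac{1}{2 \cdot 70} + \left(\frac{2866}{8215829} - \frac{i \sqrt{1873}}{8215829}\right) = \frac{1}{2} \cdot \frac{1}{70} + \left(\frac{2866}{8215829} - \frac{i \sqrt{1873}}{8215829}\right) = \frac{1}{140} + \left(\frac{2866}{8215829} - \frac{i \sqrt{1873}}{8215829}\right) = \frac{8617069}{1150216060} - \frac{i \sqrt{1873}}{8215829}$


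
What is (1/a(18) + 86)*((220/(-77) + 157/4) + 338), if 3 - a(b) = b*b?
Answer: 289383215/8988 ≈ 32197.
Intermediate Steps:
a(b) = 3 - b² (a(b) = 3 - b*b = 3 - b²)
(1/a(18) + 86)*((220/(-77) + 157/4) + 338) = (1/(3 - 1*18²) + 86)*((220/(-77) + 157/4) + 338) = (1/(3 - 1*324) + 86)*((220*(-1/77) + 157*(¼)) + 338) = (1/(3 - 324) + 86)*((-20/7 + 157/4) + 338) = (1/(-321) + 86)*(1019/28 + 338) = (-1/321 + 86)*(10483/28) = (27605/321)*(10483/28) = 289383215/8988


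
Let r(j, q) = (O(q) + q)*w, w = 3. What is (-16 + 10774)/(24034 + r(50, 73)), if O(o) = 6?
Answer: 10758/24271 ≈ 0.44324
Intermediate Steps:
r(j, q) = 18 + 3*q (r(j, q) = (6 + q)*3 = 18 + 3*q)
(-16 + 10774)/(24034 + r(50, 73)) = (-16 + 10774)/(24034 + (18 + 3*73)) = 10758/(24034 + (18 + 219)) = 10758/(24034 + 237) = 10758/24271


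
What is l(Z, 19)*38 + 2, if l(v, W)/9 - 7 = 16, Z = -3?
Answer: 7868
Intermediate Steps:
l(v, W) = 207 (l(v, W) = 63 + 9*16 = 63 + 144 = 207)
l(Z, 19)*38 + 2 = 207*38 + 2 = 7866 + 2 = 7868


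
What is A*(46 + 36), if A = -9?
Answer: -738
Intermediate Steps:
A*(46 + 36) = -9*(46 + 36) = -9*82 = -738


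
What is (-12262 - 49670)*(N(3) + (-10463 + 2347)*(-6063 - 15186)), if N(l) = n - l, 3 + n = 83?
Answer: -10680604508652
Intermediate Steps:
n = 80 (n = -3 + 83 = 80)
N(l) = 80 - l
(-12262 - 49670)*(N(3) + (-10463 + 2347)*(-6063 - 15186)) = (-12262 - 49670)*((80 - 1*3) + (-10463 + 2347)*(-6063 - 15186)) = -61932*((80 - 3) - 8116*(-21249)) = -61932*(77 + 172456884) = -61932*172456961 = -10680604508652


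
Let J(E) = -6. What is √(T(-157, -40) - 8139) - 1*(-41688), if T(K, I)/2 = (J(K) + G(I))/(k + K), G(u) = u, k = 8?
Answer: 41688 + I*√180680231/149 ≈ 41688.0 + 90.213*I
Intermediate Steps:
T(K, I) = 2*(-6 + I)/(8 + K) (T(K, I) = 2*((-6 + I)/(8 + K)) = 2*(-6 + I)/(8 + K))
√(T(-157, -40) - 8139) - 1*(-41688) = √(2*(-6 - 40)/(8 - 157) - 8139) - 1*(-41688) = √(2*(-46)/(-149) - 8139) + 41688 = √(2*(-1/149)*(-46) - 8139) + 41688 = √(92/149 - 8139) + 41688 = √(-1212619/149) + 41688 = I*√180680231/149 + 41688 = 41688 + I*√180680231/149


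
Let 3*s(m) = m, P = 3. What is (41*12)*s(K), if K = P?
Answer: 492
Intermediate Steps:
K = 3
s(m) = m/3
(41*12)*s(K) = (41*12)*((⅓)*3) = 492*1 = 492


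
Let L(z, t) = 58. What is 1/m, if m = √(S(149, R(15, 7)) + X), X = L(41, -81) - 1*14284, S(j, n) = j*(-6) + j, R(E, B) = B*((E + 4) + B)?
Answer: -I*√14971/14971 ≈ -0.0081729*I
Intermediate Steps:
R(E, B) = B*(4 + B + E) (R(E, B) = B*((4 + E) + B) = B*(4 + B + E))
S(j, n) = -5*j (S(j, n) = -6*j + j = -5*j)
X = -14226 (X = 58 - 1*14284 = 58 - 14284 = -14226)
m = I*√14971 (m = √(-5*149 - 14226) = √(-745 - 14226) = √(-14971) = I*√14971 ≈ 122.36*I)
1/m = 1/(I*√14971) = -I*√14971/14971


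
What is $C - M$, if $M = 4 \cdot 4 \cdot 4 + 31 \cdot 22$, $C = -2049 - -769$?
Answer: $-2026$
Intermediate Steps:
$C = -1280$ ($C = -2049 + 769 = -1280$)
$M = 746$ ($M = 16 \cdot 4 + 682 = 64 + 682 = 746$)
$C - M = -1280 - 746 = -2026$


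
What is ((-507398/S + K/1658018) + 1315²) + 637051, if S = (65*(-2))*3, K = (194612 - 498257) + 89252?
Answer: 765469594890707/323313510 ≈ 2.3676e+6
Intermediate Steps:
K = -214393 (K = -303645 + 89252 = -214393)
S = -390 (S = -130*3 = -390)
((-507398/S + K/1658018) + 1315²) + 637051 = ((-507398/(-390) - 214393/1658018) + 1315²) + 637051 = ((-507398*(-1/390) - 214393*1/1658018) + 1729225) + 637051 = ((253699/195 - 214393/1658018) + 1729225) + 637051 = (420595701947/323313510 + 1729225) + 637051 = 559502400031697/323313510 + 637051 = 765469594890707/323313510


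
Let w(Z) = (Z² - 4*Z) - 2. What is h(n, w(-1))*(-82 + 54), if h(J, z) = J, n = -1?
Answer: 28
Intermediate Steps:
w(Z) = -2 + Z² - 4*Z
h(n, w(-1))*(-82 + 54) = -(-82 + 54) = -1*(-28) = 28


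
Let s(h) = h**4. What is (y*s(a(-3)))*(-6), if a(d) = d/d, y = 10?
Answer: -60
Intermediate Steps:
a(d) = 1
(y*s(a(-3)))*(-6) = (10*1**4)*(-6) = (10*1)*(-6) = 10*(-6) = -60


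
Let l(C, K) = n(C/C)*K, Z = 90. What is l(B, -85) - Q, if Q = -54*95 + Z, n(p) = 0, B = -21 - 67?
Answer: 5040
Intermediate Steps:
B = -88
l(C, K) = 0 (l(C, K) = 0*K = 0)
Q = -5040 (Q = -54*95 + 90 = -5130 + 90 = -5040)
l(B, -85) - Q = 0 - 1*(-5040) = 0 + 5040 = 5040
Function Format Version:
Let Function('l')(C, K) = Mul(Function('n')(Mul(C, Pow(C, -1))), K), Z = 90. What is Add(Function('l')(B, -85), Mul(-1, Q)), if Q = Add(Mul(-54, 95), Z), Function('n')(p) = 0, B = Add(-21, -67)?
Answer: 5040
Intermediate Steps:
B = -88
Function('l')(C, K) = 0 (Function('l')(C, K) = Mul(0, K) = 0)
Q = -5040 (Q = Add(Mul(-54, 95), 90) = Add(-5130, 90) = -5040)
Add(Function('l')(B, -85), Mul(-1, Q)) = Add(0, Mul(-1, -5040)) = Add(0, 5040) = 5040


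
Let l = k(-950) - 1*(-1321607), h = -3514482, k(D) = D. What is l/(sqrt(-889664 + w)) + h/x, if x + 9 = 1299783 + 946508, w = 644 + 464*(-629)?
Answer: -1757241/1123141 - 1320657*I*sqrt(295219)/590438 ≈ -1.5646 - 1215.3*I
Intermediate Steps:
w = -291212 (w = 644 - 291856 = -291212)
x = 2246282 (x = -9 + (1299783 + 946508) = -9 + 2246291 = 2246282)
l = 1320657 (l = -950 - 1*(-1321607) = -950 + 1321607 = 1320657)
l/(sqrt(-889664 + w)) + h/x = 1320657/(sqrt(-889664 - 291212)) - 3514482/2246282 = 1320657/(sqrt(-1180876)) - 3514482*1/2246282 = 1320657/((2*I*sqrt(295219))) - 1757241/1123141 = 1320657*(-I*sqrt(295219)/590438) - 1757241/1123141 = -1320657*I*sqrt(295219)/590438 - 1757241/1123141 = -1757241/1123141 - 1320657*I*sqrt(295219)/590438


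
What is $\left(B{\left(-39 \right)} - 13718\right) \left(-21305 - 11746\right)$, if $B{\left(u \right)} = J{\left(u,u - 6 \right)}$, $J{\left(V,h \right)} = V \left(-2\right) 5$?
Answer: $440503728$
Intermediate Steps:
$J{\left(V,h \right)} = - 10 V$ ($J{\left(V,h \right)} = - 2 V 5 = - 10 V$)
$B{\left(u \right)} = - 10 u$
$\left(B{\left(-39 \right)} - 13718\right) \left(-21305 - 11746\right) = \left(\left(-10\right) \left(-39\right) - 13718\right) \left(-21305 - 11746\right) = \left(390 - 13718\right) \left(-33051\right) = \left(-13328\right) \left(-33051\right) = 440503728$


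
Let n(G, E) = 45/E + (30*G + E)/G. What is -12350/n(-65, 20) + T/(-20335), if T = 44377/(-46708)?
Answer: -609966097285803/1577629725980 ≈ -386.63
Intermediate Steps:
n(G, E) = 45/E + (E + 30*G)/G
T = -44377/46708 (T = 44377*(-1/46708) = -44377/46708 ≈ -0.95009)
-12350/n(-65, 20) + T/(-20335) = -12350/(30 + 45/20 + 20/(-65)) - 44377/46708/(-20335) = -12350/(30 + 45*(1/20) + 20*(-1/65)) - 44377/46708*(-1/20335) = -12350/(30 + 9/4 - 4/13) + 44377/949807180 = -12350/1661/52 + 44377/949807180 = -12350*52/1661 + 44377/949807180 = -642200/1661 + 44377/949807180 = -609966097285803/1577629725980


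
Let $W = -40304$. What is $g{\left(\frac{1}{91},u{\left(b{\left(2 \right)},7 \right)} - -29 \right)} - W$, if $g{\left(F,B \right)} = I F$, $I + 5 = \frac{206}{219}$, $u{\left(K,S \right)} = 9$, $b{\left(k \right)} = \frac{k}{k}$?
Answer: $\frac{114745361}{2847} \approx 40304.0$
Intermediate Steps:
$b{\left(k \right)} = 1$
$I = - \frac{889}{219}$ ($I = -5 + \frac{206}{219} = - \frac{889}{219} \approx -4.0594$)
$g{\left(F,B \right)} = - \frac{889 F}{219}$
$g{\left(\frac{1}{91},u{\left(b{\left(2 \right)},7 \right)} - -29 \right)} - W = - \frac{889}{219 \cdot 91} - -40304 = \left(- \frac{889}{219}\right) \frac{1}{91} + 40304 = - \frac{127}{2847} + 40304 = \frac{114745361}{2847}$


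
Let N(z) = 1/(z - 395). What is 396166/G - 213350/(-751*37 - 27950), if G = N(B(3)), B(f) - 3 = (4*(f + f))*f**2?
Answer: -3886274150842/55737 ≈ -6.9725e+7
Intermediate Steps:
B(f) = 3 + 8*f**3 (B(f) = 3 + (4*(f + f))*f**2 = 3 + (4*(2*f))*f**2 = 3 + (8*f)*f**2 = 3 + 8*f**3)
N(z) = 1/(-395 + z)
G = -1/176 (G = 1/(-395 + (3 + 8*3**3)) = 1/(-395 + (3 + 8*27)) = 1/(-395 + (3 + 216)) = 1/(-395 + 219) = 1/(-176) = -1/176 ≈ -0.0056818)
396166/G - 213350/(-751*37 - 27950) = 396166/(-1/176) - 213350/(-751*37 - 27950) = 396166*(-176) - 213350/(-27787 - 27950) = -69725216 - 213350/(-55737) = -69725216 - 213350*(-1/55737) = -69725216 + 213350/55737 = -3886274150842/55737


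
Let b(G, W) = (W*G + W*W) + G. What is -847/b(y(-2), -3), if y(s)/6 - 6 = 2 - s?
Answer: 847/111 ≈ 7.6306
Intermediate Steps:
y(s) = 48 - 6*s (y(s) = 36 + 6*(2 - s) = 36 + (12 - 6*s) = 48 - 6*s)
b(G, W) = G + W² + G*W (b(G, W) = (G*W + W²) + G = (W² + G*W) + G = G + W² + G*W)
-847/b(y(-2), -3) = -847/((48 - 6*(-2)) + (-3)² + (48 - 6*(-2))*(-3)) = -847/((48 + 12) + 9 + (48 + 12)*(-3)) = -847/(60 + 9 + 60*(-3)) = -847/(60 + 9 - 180) = -847/(-111) = -847*(-1/111) = 847/111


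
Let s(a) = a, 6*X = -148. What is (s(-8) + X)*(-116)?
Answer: 11368/3 ≈ 3789.3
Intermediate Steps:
X = -74/3 (X = (1/6)*(-148) = -74/3 ≈ -24.667)
(s(-8) + X)*(-116) = (-8 - 74/3)*(-116) = -98/3*(-116) = 11368/3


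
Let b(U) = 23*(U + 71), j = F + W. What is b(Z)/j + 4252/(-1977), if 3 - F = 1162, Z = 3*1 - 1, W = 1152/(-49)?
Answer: -409023403/114553311 ≈ -3.5706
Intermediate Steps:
W = -1152/49 (W = 1152*(-1/49) = -1152/49 ≈ -23.510)
Z = 2 (Z = 3 - 1 = 2)
F = -1159 (F = 3 - 1*1162 = 3 - 1162 = -1159)
j = -57943/49 (j = -1159 - 1152/49 = -57943/49 ≈ -1182.5)
b(U) = 1633 + 23*U (b(U) = 23*(71 + U) = 1633 + 23*U)
b(Z)/j + 4252/(-1977) = (1633 + 23*2)/(-57943/49) + 4252/(-1977) = (1633 + 46)*(-49/57943) + 4252*(-1/1977) = 1679*(-49/57943) - 4252/1977 = -82271/57943 - 4252/1977 = -409023403/114553311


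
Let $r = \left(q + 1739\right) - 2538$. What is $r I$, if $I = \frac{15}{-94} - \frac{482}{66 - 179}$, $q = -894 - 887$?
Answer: $- \frac{56260770}{5311} \approx -10593.0$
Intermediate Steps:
$q = -1781$ ($q = -894 - 887 = -1781$)
$I = \frac{43613}{10622}$ ($I = 15 \left(- \frac{1}{94}\right) - \frac{482}{66 - 179} = - \frac{15}{94} - \frac{482}{-113} = - \frac{15}{94} - - \frac{482}{113} = - \frac{15}{94} + \frac{482}{113} = \frac{43613}{10622} \approx 4.1059$)
$r = -2580$ ($r = \left(-1781 + 1739\right) - 2538 = -42 - 2538 = -2580$)
$r I = \left(-2580\right) \frac{43613}{10622} = - \frac{56260770}{5311}$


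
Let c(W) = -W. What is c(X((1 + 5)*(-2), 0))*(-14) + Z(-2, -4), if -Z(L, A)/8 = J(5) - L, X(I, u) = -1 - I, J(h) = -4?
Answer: 170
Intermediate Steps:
Z(L, A) = 32 + 8*L (Z(L, A) = -8*(-4 - L) = 32 + 8*L)
c(X((1 + 5)*(-2), 0))*(-14) + Z(-2, -4) = -(-1 - (1 + 5)*(-2))*(-14) + (32 + 8*(-2)) = -(-1 - 6*(-2))*(-14) + (32 - 16) = -(-1 - 1*(-12))*(-14) + 16 = -(-1 + 12)*(-14) + 16 = -1*11*(-14) + 16 = -11*(-14) + 16 = 154 + 16 = 170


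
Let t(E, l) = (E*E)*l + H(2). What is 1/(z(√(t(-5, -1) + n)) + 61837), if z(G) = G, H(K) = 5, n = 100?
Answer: 61837/3823814489 - 4*√5/3823814489 ≈ 1.6169e-5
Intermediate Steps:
t(E, l) = 5 + l*E² (t(E, l) = (E*E)*l + 5 = E²*l + 5 = l*E² + 5 = 5 + l*E²)
1/(z(√(t(-5, -1) + n)) + 61837) = 1/(√((5 - 1*(-5)²) + 100) + 61837) = 1/(√((5 - 1*25) + 100) + 61837) = 1/(√((5 - 25) + 100) + 61837) = 1/(√(-20 + 100) + 61837) = 1/(√80 + 61837) = 1/(4*√5 + 61837) = 1/(61837 + 4*√5)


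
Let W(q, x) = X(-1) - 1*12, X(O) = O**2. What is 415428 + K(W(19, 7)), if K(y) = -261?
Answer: 415167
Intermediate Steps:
W(q, x) = -11 (W(q, x) = (-1)**2 - 1*12 = 1 - 12 = -11)
415428 + K(W(19, 7)) = 415428 - 261 = 415167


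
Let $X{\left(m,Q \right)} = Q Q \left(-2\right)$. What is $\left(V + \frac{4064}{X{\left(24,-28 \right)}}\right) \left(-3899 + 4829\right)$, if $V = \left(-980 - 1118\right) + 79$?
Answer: $- \frac{92123940}{49} \approx -1.8801 \cdot 10^{6}$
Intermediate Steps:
$X{\left(m,Q \right)} = - 2 Q^{2}$ ($X{\left(m,Q \right)} = Q^{2} \left(-2\right) = - 2 Q^{2}$)
$V = -2019$ ($V = -2098 + 79 = -2019$)
$\left(V + \frac{4064}{X{\left(24,-28 \right)}}\right) \left(-3899 + 4829\right) = \left(-2019 + \frac{4064}{\left(-2\right) \left(-28\right)^{2}}\right) \left(-3899 + 4829\right) = \left(-2019 + \frac{4064}{\left(-2\right) 784}\right) 930 = \left(-2019 + \frac{4064}{-1568}\right) 930 = \left(-2019 + 4064 \left(- \frac{1}{1568}\right)\right) 930 = \left(-2019 - \frac{127}{49}\right) 930 = \left(- \frac{99058}{49}\right) 930 = - \frac{92123940}{49}$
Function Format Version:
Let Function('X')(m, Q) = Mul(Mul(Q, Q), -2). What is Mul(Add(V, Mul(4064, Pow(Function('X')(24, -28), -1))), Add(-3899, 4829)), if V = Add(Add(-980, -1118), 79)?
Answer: Rational(-92123940, 49) ≈ -1.8801e+6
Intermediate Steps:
Function('X')(m, Q) = Mul(-2, Pow(Q, 2)) (Function('X')(m, Q) = Mul(Pow(Q, 2), -2) = Mul(-2, Pow(Q, 2)))
V = -2019 (V = Add(-2098, 79) = -2019)
Mul(Add(V, Mul(4064, Pow(Function('X')(24, -28), -1))), Add(-3899, 4829)) = Mul(Add(-2019, Mul(4064, Pow(Mul(-2, Pow(-28, 2)), -1))), Add(-3899, 4829)) = Mul(Add(-2019, Mul(4064, Pow(Mul(-2, 784), -1))), 930) = Mul(Add(-2019, Mul(4064, Pow(-1568, -1))), 930) = Mul(Add(-2019, Mul(4064, Rational(-1, 1568))), 930) = Mul(Add(-2019, Rational(-127, 49)), 930) = Mul(Rational(-99058, 49), 930) = Rational(-92123940, 49)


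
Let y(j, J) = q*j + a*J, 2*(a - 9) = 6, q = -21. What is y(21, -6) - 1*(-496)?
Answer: -17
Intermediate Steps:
a = 12 (a = 9 + (1/2)*6 = 9 + 3 = 12)
y(j, J) = -21*j + 12*J
y(21, -6) - 1*(-496) = (-21*21 + 12*(-6)) - 1*(-496) = (-441 - 72) + 496 = -513 + 496 = -17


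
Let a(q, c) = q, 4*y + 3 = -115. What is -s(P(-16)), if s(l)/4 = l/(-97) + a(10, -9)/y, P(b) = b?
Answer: 3984/5723 ≈ 0.69614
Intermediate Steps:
y = -59/2 (y = -¾ + (¼)*(-115) = -¾ - 115/4 = -59/2 ≈ -29.500)
s(l) = -80/59 - 4*l/97 (s(l) = 4*(l/(-97) + 10/(-59/2)) = 4*(l*(-1/97) + 10*(-2/59)) = 4*(-l/97 - 20/59) = 4*(-20/59 - l/97) = -80/59 - 4*l/97)
-s(P(-16)) = -(-80/59 - 4/97*(-16)) = -(-80/59 + 64/97) = -1*(-3984/5723) = 3984/5723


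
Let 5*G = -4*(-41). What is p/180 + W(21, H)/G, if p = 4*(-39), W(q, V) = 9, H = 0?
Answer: -1457/2460 ≈ -0.59228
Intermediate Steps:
p = -156
G = 164/5 (G = (-4*(-41))/5 = (1/5)*164 = 164/5 ≈ 32.800)
p/180 + W(21, H)/G = -156/180 + 9/(164/5) = -156*1/180 + 9*(5/164) = -13/15 + 45/164 = -1457/2460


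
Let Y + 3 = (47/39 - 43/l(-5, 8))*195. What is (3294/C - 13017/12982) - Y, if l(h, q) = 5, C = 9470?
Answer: 88783563509/61469770 ≈ 1444.3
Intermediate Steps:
Y = -1445 (Y = -3 + (47/39 - 43/5)*195 = -3 - 1442/195*195 = -3 - 1442 = -1445)
(3294/C - 13017/12982) - Y = (3294/9470 - 13017/12982) - 1*(-1445) = (3294*(1/9470) - 13017*1/12982) + 1445 = (1647/4735 - 13017/12982) + 1445 = -40254141/61469770 + 1445 = 88783563509/61469770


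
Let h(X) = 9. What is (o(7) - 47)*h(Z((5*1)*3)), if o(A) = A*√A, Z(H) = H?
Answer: -423 + 63*√7 ≈ -256.32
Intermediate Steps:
o(A) = A^(3/2)
(o(7) - 47)*h(Z((5*1)*3)) = (7^(3/2) - 47)*9 = (7*√7 - 47)*9 = (-47 + 7*√7)*9 = -423 + 63*√7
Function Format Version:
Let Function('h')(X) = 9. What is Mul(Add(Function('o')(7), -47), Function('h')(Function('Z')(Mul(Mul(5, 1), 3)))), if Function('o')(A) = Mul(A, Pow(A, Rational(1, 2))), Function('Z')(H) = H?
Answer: Add(-423, Mul(63, Pow(7, Rational(1, 2)))) ≈ -256.32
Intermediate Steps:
Function('o')(A) = Pow(A, Rational(3, 2))
Mul(Add(Function('o')(7), -47), Function('h')(Function('Z')(Mul(Mul(5, 1), 3)))) = Mul(Add(Pow(7, Rational(3, 2)), -47), 9) = Mul(Add(Mul(7, Pow(7, Rational(1, 2))), -47), 9) = Mul(Add(-47, Mul(7, Pow(7, Rational(1, 2)))), 9) = Add(-423, Mul(63, Pow(7, Rational(1, 2))))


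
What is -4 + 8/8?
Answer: -3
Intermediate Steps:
-4 + 8/8 = -4 + (⅛)*8 = -4 + 1 = -3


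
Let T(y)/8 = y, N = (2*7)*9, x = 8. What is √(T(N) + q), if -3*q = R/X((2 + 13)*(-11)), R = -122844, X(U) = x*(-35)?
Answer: √4222610/70 ≈ 29.356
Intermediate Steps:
X(U) = -280 (X(U) = 8*(-35) = -280)
N = 126 (N = 14*9 = 126)
T(y) = 8*y
q = -10237/70 (q = -(-40948)/(-280) = -(-40948)*(-1)/280 = -⅓*30711/70 = -10237/70 ≈ -146.24)
√(T(N) + q) = √(8*126 - 10237/70) = √(1008 - 10237/70) = √(60323/70) = √4222610/70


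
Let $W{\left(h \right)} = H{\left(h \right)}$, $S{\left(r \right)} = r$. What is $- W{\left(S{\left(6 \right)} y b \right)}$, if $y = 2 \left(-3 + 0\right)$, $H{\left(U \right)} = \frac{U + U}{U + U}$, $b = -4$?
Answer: $-1$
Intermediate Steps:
$H{\left(U \right)} = 1$ ($H{\left(U \right)} = \frac{2 U}{2 U} = 2 U \frac{1}{2 U} = 1$)
$y = -6$ ($y = 2 \left(-3\right) = -6$)
$W{\left(h \right)} = 1$
$- W{\left(S{\left(6 \right)} y b \right)} = \left(-1\right) 1 = -1$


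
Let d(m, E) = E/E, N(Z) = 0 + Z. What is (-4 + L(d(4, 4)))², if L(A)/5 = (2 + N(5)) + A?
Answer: 1296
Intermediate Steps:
N(Z) = Z
d(m, E) = 1
L(A) = 35 + 5*A (L(A) = 5*((2 + 5) + A) = 5*(7 + A) = 35 + 5*A)
(-4 + L(d(4, 4)))² = (-4 + (35 + 5*1))² = (-4 + (35 + 5))² = (-4 + 40)² = 36² = 1296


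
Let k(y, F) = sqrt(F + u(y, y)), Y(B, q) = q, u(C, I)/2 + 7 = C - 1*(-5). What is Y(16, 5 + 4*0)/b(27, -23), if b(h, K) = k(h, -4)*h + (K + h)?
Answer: -10/16759 + 135*sqrt(46)/33518 ≈ 0.026720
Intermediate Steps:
u(C, I) = -4 + 2*C (u(C, I) = -14 + 2*(C - 1*(-5)) = -14 + 2*(C + 5) = -14 + 2*(5 + C) = -14 + (10 + 2*C) = -4 + 2*C)
k(y, F) = sqrt(-4 + F + 2*y) (k(y, F) = sqrt(F + (-4 + 2*y)) = sqrt(-4 + F + 2*y))
b(h, K) = K + h + h*sqrt(-8 + 2*h) (b(h, K) = sqrt(-4 - 4 + 2*h)*h + (K + h) = sqrt(-8 + 2*h)*h + (K + h) = h*sqrt(-8 + 2*h) + (K + h) = K + h + h*sqrt(-8 + 2*h))
Y(16, 5 + 4*0)/b(27, -23) = (5 + 4*0)/(-23 + 27 + 27*sqrt(-8 + 2*27)) = (5 + 0)/(-23 + 27 + 27*sqrt(-8 + 54)) = 5/(-23 + 27 + 27*sqrt(46)) = 5/(4 + 27*sqrt(46))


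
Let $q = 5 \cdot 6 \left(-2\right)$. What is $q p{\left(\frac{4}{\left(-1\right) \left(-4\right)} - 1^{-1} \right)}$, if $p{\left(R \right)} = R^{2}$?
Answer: $0$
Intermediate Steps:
$q = -60$ ($q = 30 \left(-2\right) = -60$)
$q p{\left(\frac{4}{\left(-1\right) \left(-4\right)} - 1^{-1} \right)} = - 60 \left(\frac{4}{\left(-1\right) \left(-4\right)} - 1^{-1}\right)^{2} = - 60 \left(\frac{4}{4} - 1\right)^{2} = - 60 \left(4 \cdot \frac{1}{4} - 1\right)^{2} = - 60 \left(1 - 1\right)^{2} = - 60 \cdot 0^{2} = \left(-60\right) 0 = 0$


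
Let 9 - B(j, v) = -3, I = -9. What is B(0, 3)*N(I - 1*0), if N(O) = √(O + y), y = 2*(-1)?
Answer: 12*I*√11 ≈ 39.799*I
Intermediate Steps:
B(j, v) = 12 (B(j, v) = 9 - 1*(-3) = 9 + 3 = 12)
y = -2
N(O) = √(-2 + O) (N(O) = √(O - 2) = √(-2 + O))
B(0, 3)*N(I - 1*0) = 12*√(-2 + (-9 - 1*0)) = 12*√(-2 + (-9 + 0)) = 12*√(-2 - 9) = 12*√(-11) = 12*(I*√11) = 12*I*√11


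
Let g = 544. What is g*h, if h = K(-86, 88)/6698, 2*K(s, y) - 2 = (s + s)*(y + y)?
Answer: -242160/197 ≈ -1229.2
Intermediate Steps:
K(s, y) = 1 + 2*s*y (K(s, y) = 1 + ((s + s)*(y + y))/2 = 1 + ((2*s)*(2*y))/2 = 1 + (4*s*y)/2 = 1 + 2*s*y)
h = -15135/6698 (h = (1 + 2*(-86)*88)/6698 = (1 - 15136)*(1/6698) = -15135*1/6698 = -15135/6698 ≈ -2.2596)
g*h = 544*(-15135/6698) = -242160/197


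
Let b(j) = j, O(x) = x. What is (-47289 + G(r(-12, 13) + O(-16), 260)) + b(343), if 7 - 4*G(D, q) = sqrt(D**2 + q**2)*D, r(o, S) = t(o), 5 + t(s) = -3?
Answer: -187777/4 + 24*sqrt(4261) ≈ -45378.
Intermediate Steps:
t(s) = -8 (t(s) = -5 - 3 = -8)
r(o, S) = -8
G(D, q) = 7/4 - D*sqrt(D**2 + q**2)/4 (G(D, q) = 7/4 - sqrt(D**2 + q**2)*D/4 = 7/4 - D*sqrt(D**2 + q**2)/4)
(-47289 + G(r(-12, 13) + O(-16), 260)) + b(343) = (-47289 + (7/4 - (-8 - 16)*sqrt((-8 - 16)**2 + 260**2)/4)) + 343 = (-47289 + (7/4 - 1/4*(-24)*sqrt((-24)**2 + 67600))) + 343 = (-47289 + (7/4 - 1/4*(-24)*sqrt(576 + 67600))) + 343 = (-47289 + (7/4 - 1/4*(-24)*sqrt(68176))) + 343 = (-47289 + (7/4 - 1/4*(-24)*4*sqrt(4261))) + 343 = (-47289 + (7/4 + 24*sqrt(4261))) + 343 = (-189149/4 + 24*sqrt(4261)) + 343 = -187777/4 + 24*sqrt(4261)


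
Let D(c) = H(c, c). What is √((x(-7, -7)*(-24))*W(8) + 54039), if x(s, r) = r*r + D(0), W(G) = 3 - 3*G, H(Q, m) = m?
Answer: √78735 ≈ 280.60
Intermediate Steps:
D(c) = c
x(s, r) = r² (x(s, r) = r*r + 0 = r² + 0 = r²)
√((x(-7, -7)*(-24))*W(8) + 54039) = √(((-7)²*(-24))*(3 - 3*8) + 54039) = √((49*(-24))*(3 - 24) + 54039) = √(-1176*(-21) + 54039) = √(24696 + 54039) = √78735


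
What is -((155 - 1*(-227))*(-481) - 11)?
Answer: 183753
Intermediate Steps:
-((155 - 1*(-227))*(-481) - 11) = -((155 + 227)*(-481) - 11) = -(382*(-481) - 11) = -(-183742 - 11) = -1*(-183753) = 183753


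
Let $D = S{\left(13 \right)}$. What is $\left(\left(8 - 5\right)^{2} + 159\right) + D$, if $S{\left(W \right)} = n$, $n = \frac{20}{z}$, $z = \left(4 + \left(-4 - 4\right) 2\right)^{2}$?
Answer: $\frac{6053}{36} \approx 168.14$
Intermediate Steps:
$z = 144$ ($z = \left(4 - 16\right)^{2} = \left(-12\right)^{2} = 144$)
$n = \frac{5}{36}$ ($n = \frac{20}{144} = 20 \cdot \frac{1}{144} = \frac{5}{36} \approx 0.13889$)
$S{\left(W \right)} = \frac{5}{36}$
$D = \frac{5}{36} \approx 0.13889$
$\left(\left(8 - 5\right)^{2} + 159\right) + D = \left(\left(8 - 5\right)^{2} + 159\right) + \frac{5}{36} = \left(3^{2} + 159\right) + \frac{5}{36} = \left(9 + 159\right) + \frac{5}{36} = 168 + \frac{5}{36} = \frac{6053}{36}$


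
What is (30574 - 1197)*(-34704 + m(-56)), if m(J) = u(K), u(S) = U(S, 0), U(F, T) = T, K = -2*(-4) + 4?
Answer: -1019499408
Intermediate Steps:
K = 12 (K = 8 + 4 = 12)
u(S) = 0
m(J) = 0
(30574 - 1197)*(-34704 + m(-56)) = (30574 - 1197)*(-34704 + 0) = 29377*(-34704) = -1019499408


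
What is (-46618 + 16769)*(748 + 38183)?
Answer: -1162051419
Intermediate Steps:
(-46618 + 16769)*(748 + 38183) = -29849*38931 = -1162051419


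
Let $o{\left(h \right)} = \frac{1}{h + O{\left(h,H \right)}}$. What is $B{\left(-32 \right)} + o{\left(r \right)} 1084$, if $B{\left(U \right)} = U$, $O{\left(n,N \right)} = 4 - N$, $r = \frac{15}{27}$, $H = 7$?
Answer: $- \frac{5230}{11} \approx -475.45$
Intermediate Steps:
$r = \frac{5}{9}$ ($r = 15 \cdot \frac{1}{27} = \frac{5}{9} \approx 0.55556$)
$o{\left(h \right)} = \frac{1}{-3 + h}$ ($o{\left(h \right)} = \frac{1}{h + \left(4 - 7\right)} = \frac{1}{h - 3} = \frac{1}{-3 + h}$)
$B{\left(-32 \right)} + o{\left(r \right)} 1084 = -32 + \frac{1}{-3 + \frac{5}{9}} \cdot 1084 = -32 + \frac{1}{- \frac{22}{9}} \cdot 1084 = -32 - \frac{4878}{11} = - \frac{5230}{11}$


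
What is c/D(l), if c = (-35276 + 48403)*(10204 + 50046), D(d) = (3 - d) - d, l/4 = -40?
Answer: 790901750/323 ≈ 2.4486e+6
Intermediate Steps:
l = -160 (l = 4*(-40) = -160)
D(d) = 3 - 2*d
c = 790901750 (c = 13127*60250 = 790901750)
c/D(l) = 790901750/(3 - 2*(-160)) = 790901750/(3 + 320) = 790901750/323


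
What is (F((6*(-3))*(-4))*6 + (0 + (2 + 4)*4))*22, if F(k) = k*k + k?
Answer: 694320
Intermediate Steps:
F(k) = k + k² (F(k) = k² + k = k + k²)
(F((6*(-3))*(-4))*6 + (0 + (2 + 4)*4))*22 = ((((6*(-3))*(-4))*(1 + (6*(-3))*(-4)))*6 + (0 + (2 + 4)*4))*22 = (((-18*(-4))*(1 - 18*(-4)))*6 + (0 + 6*4))*22 = ((72*(1 + 72))*6 + (0 + 24))*22 = ((72*73)*6 + 24)*22 = (5256*6 + 24)*22 = (31536 + 24)*22 = 31560*22 = 694320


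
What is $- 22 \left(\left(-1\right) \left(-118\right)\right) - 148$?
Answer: $-2744$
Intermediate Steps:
$- 22 \left(\left(-1\right) \left(-118\right)\right) - 148 = \left(-22\right) 118 - 148 = -2596 - 148 = -2744$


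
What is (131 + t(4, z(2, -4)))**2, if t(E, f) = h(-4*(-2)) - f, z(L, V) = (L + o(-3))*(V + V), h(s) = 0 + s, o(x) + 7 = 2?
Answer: 13225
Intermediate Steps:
o(x) = -5 (o(x) = -7 + 2 = -5)
h(s) = s
z(L, V) = 2*V*(-5 + L) (z(L, V) = (L - 5)*(V + V) = (-5 + L)*(2*V) = 2*V*(-5 + L))
t(E, f) = 8 - f (t(E, f) = -4*(-2) - f = 8 - f)
(131 + t(4, z(2, -4)))**2 = (131 + (8 - 2*(-4)*(-5 + 2)))**2 = (131 + (8 - 2*(-4)*(-3)))**2 = (131 + (8 - 1*24))**2 = (131 + (8 - 24))**2 = (131 - 16)**2 = 115**2 = 13225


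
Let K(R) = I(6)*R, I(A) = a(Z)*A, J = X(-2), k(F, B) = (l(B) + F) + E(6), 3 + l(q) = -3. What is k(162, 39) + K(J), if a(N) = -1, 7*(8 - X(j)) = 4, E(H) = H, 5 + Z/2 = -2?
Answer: 822/7 ≈ 117.43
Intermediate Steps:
Z = -14 (Z = -10 + 2*(-2) = -10 - 4 = -14)
l(q) = -6 (l(q) = -3 - 3 = -6)
k(F, B) = F (k(F, B) = (-6 + F) + 6 = F)
X(j) = 52/7 (X(j) = 8 - ⅐*4 = 8 - 4/7 = 52/7)
J = 52/7 ≈ 7.4286
I(A) = -A
K(R) = -6*R (K(R) = (-1*6)*R = -6*R)
k(162, 39) + K(J) = 162 - 6*52/7 = 162 - 312/7 = 822/7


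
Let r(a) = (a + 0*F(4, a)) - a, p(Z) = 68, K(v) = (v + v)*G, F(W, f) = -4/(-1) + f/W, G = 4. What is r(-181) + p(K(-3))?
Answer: 68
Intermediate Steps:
F(W, f) = 4 + f/W (F(W, f) = -4*(-1) + f/W = 4 + f/W)
K(v) = 8*v (K(v) = (v + v)*4 = (2*v)*4 = 8*v)
r(a) = 0 (r(a) = (a + 0*(4 + a/4)) - a = (a + 0) - a = a - a = 0)
r(-181) + p(K(-3)) = 0 + 68 = 68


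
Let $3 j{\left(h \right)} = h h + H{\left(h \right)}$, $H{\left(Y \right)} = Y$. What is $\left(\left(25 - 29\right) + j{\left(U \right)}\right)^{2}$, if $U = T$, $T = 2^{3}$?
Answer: $400$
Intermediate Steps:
$T = 8$
$U = 8$
$j{\left(h \right)} = \frac{h}{3} + \frac{h^{2}}{3}$ ($j{\left(h \right)} = \frac{h h + h}{3} = \frac{h^{2} + h}{3} = \frac{h + h^{2}}{3} = \frac{h}{3} + \frac{h^{2}}{3}$)
$\left(\left(25 - 29\right) + j{\left(U \right)}\right)^{2} = \left(\left(25 - 29\right) + \frac{1}{3} \cdot 8 \left(1 + 8\right)\right)^{2} = \left(\left(25 - 29\right) + \frac{1}{3} \cdot 8 \cdot 9\right)^{2} = \left(-4 + 24\right)^{2} = 20^{2} = 400$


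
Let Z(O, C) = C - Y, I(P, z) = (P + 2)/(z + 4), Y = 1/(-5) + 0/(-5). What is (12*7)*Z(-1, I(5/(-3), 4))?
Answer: 203/10 ≈ 20.300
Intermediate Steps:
Y = -1/5 (Y = 1*(-1/5) + 0*(-1/5) = -1/5 + 0 = -1/5 ≈ -0.20000)
I(P, z) = (2 + P)/(4 + z)
Z(O, C) = 1/5 + C (Z(O, C) = C - 1*(-1/5) = C + 1/5 = 1/5 + C)
(12*7)*Z(-1, I(5/(-3), 4)) = (12*7)*(1/5 + (2 + 5/(-3))/(4 + 4)) = 84*(1/5 + (2 + 5*(-1/3))/8) = 84*(1/5 + (2 - 5/3)/8) = 84*(1/5 + (1/8)*(1/3)) = 84*(1/5 + 1/24) = 84*(29/120) = 203/10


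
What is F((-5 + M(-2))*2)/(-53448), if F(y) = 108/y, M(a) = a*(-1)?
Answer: 3/8908 ≈ 0.00033678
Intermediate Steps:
M(a) = -a
F((-5 + M(-2))*2)/(-53448) = (108/(((-5 - 1*(-2))*2)))/(-53448) = (108/(((-5 + 2)*2)))*(-1/53448) = (108/((-3*2)))*(-1/53448) = (108/(-6))*(-1/53448) = (108*(-⅙))*(-1/53448) = -18*(-1/53448) = 3/8908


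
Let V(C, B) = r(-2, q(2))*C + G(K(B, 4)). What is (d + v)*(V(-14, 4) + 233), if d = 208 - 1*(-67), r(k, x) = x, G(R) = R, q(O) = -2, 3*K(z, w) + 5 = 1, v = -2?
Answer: 70889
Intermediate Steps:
K(z, w) = -4/3 (K(z, w) = -5/3 + (1/3)*1 = -5/3 + 1/3 = -4/3)
V(C, B) = -4/3 - 2*C (V(C, B) = -2*C - 4/3 = -4/3 - 2*C)
d = 275 (d = 208 + 67 = 275)
(d + v)*(V(-14, 4) + 233) = (275 - 2)*((-4/3 - 2*(-14)) + 233) = 273*((-4/3 + 28) + 233) = 273*(80/3 + 233) = 273*(779/3) = 70889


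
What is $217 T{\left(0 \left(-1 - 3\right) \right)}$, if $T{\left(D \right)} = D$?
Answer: $0$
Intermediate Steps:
$217 T{\left(0 \left(-1 - 3\right) \right)} = 217 \cdot 0 \left(-1 - 3\right) = 217 \cdot 0 \left(-4\right) = 217 \cdot 0 = 0$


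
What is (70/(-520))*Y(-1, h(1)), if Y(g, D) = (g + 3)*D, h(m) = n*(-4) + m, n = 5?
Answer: 133/26 ≈ 5.1154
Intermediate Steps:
h(m) = -20 + m (h(m) = 5*(-4) + m = -20 + m)
Y(g, D) = D*(3 + g) (Y(g, D) = (3 + g)*D = D*(3 + g))
(70/(-520))*Y(-1, h(1)) = (70/(-520))*((-20 + 1)*(3 - 1)) = (70*(-1/520))*(-19*2) = -7/52*(-38) = 133/26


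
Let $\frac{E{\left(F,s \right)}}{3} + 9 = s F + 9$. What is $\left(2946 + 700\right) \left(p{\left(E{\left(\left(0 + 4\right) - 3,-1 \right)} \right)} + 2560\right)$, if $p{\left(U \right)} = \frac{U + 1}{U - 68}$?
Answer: $\frac{662704252}{71} \approx 9.3339 \cdot 10^{6}$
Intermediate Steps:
$E{\left(F,s \right)} = 3 F s$ ($E{\left(F,s \right)} = -27 + 3 \left(s F + 9\right) = -27 + 3 \left(F s + 9\right) = -27 + 3 \left(9 + F s\right) = -27 + \left(27 + 3 F s\right) = 3 F s$)
$p{\left(U \right)} = \frac{1 + U}{-68 + U}$
$\left(2946 + 700\right) \left(p{\left(E{\left(\left(0 + 4\right) - 3,-1 \right)} \right)} + 2560\right) = \left(2946 + 700\right) \left(\frac{1 + 3 \left(\left(0 + 4\right) - 3\right) \left(-1\right)}{-68 + 3 \left(\left(0 + 4\right) - 3\right) \left(-1\right)} + 2560\right) = 3646 \left(\frac{1 + 3 \left(4 - 3\right) \left(-1\right)}{-68 + 3 \left(4 - 3\right) \left(-1\right)} + 2560\right) = 3646 \left(\frac{1 + 3 \cdot 1 \left(-1\right)}{-68 + 3 \cdot 1 \left(-1\right)} + 2560\right) = 3646 \left(\frac{1 - 3}{-68 - 3} + 2560\right) = 3646 \left(\frac{1}{-71} \left(-2\right) + 2560\right) = 3646 \left(\left(- \frac{1}{71}\right) \left(-2\right) + 2560\right) = 3646 \left(\frac{2}{71} + 2560\right) = 3646 \cdot \frac{181762}{71} = \frac{662704252}{71}$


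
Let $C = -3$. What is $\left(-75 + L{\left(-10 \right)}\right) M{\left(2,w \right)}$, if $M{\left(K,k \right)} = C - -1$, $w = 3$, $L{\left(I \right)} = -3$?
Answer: $156$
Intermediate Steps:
$M{\left(K,k \right)} = -2$ ($M{\left(K,k \right)} = -3 - -1 = -3 + 1 = -2$)
$\left(-75 + L{\left(-10 \right)}\right) M{\left(2,w \right)} = \left(-75 - 3\right) \left(-2\right) = \left(-78\right) \left(-2\right) = 156$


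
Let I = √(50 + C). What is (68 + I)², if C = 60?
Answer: (68 + √110)² ≈ 6160.4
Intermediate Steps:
I = √110 (I = √(50 + 60) = √110 ≈ 10.488)
(68 + I)² = (68 + √110)²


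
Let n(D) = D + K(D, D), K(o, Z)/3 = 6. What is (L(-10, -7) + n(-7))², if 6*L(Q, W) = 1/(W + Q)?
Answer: 1256641/10404 ≈ 120.78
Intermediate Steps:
K(o, Z) = 18 (K(o, Z) = 3*6 = 18)
L(Q, W) = 1/(6*(Q + W)) (L(Q, W) = 1/(6*(W + Q)) = 1/(6*(Q + W)))
n(D) = 18 + D (n(D) = D + 18 = 18 + D)
(L(-10, -7) + n(-7))² = (1/(6*(-10 - 7)) + (18 - 7))² = ((⅙)/(-17) + 11)² = ((⅙)*(-1/17) + 11)² = (-1/102 + 11)² = (1121/102)² = 1256641/10404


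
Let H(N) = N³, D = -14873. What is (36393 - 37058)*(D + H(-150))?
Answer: 2254265545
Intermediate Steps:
(36393 - 37058)*(D + H(-150)) = (36393 - 37058)*(-14873 + (-150)³) = -665*(-14873 - 3375000) = -665*(-3389873) = 2254265545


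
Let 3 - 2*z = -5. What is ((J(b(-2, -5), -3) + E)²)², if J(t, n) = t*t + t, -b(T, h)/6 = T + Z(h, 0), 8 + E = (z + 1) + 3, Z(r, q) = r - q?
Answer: 10638269396496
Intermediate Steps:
z = 4 (z = 3/2 - ½*(-5) = 3/2 + 5/2 = 4)
E = 0 (E = -8 + ((4 + 1) + 3) = -8 + (5 + 3) = -8 + 8 = 0)
b(T, h) = -6*T - 6*h (b(T, h) = -6*(T + (h - 1*0)) = -6*(T + (h + 0)) = -6*(T + h) = -6*T - 6*h)
J(t, n) = t + t² (J(t, n) = t² + t = t + t²)
((J(b(-2, -5), -3) + E)²)² = (((-6*(-2) - 6*(-5))*(1 + (-6*(-2) - 6*(-5))) + 0)²)² = (((12 + 30)*(1 + (12 + 30)) + 0)²)² = ((42*(1 + 42) + 0)²)² = ((42*43 + 0)²)² = ((1806 + 0)²)² = (1806²)² = 3261636² = 10638269396496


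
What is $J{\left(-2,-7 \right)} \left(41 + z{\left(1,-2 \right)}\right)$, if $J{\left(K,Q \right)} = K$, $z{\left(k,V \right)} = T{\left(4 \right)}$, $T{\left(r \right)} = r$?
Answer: $-90$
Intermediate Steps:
$z{\left(k,V \right)} = 4$
$J{\left(-2,-7 \right)} \left(41 + z{\left(1,-2 \right)}\right) = - 2 \left(41 + 4\right) = \left(-2\right) 45 = -90$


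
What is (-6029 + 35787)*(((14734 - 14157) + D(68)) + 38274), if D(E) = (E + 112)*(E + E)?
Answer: 1884603898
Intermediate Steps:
D(E) = 2*E*(112 + E) (D(E) = (112 + E)*(2*E) = 2*E*(112 + E))
(-6029 + 35787)*(((14734 - 14157) + D(68)) + 38274) = (-6029 + 35787)*(((14734 - 14157) + 2*68*(112 + 68)) + 38274) = 29758*((577 + 2*68*180) + 38274) = 29758*((577 + 24480) + 38274) = 29758*(25057 + 38274) = 29758*63331 = 1884603898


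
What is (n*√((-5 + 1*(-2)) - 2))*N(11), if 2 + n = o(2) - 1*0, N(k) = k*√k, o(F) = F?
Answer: 0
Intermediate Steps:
N(k) = k^(3/2)
n = 0 (n = -2 + (2 - 1*0) = -2 + (2 + 0) = -2 + 2 = 0)
(n*√((-5 + 1*(-2)) - 2))*N(11) = (0*√((-5 + 1*(-2)) - 2))*11^(3/2) = (0*√((-5 - 2) - 2))*(11*√11) = (0*√(-7 - 2))*(11*√11) = (0*√(-9))*(11*√11) = (0*(3*I))*(11*√11) = 0*(11*√11) = 0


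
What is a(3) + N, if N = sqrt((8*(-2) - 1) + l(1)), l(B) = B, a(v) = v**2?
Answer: 9 + 4*I ≈ 9.0 + 4.0*I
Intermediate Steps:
N = 4*I (N = sqrt((8*(-2) - 1) + 1) = sqrt((-16 - 1) + 1) = sqrt(-17 + 1) = sqrt(-16) = 4*I ≈ 4.0*I)
a(3) + N = 3**2 + 4*I = 9 + 4*I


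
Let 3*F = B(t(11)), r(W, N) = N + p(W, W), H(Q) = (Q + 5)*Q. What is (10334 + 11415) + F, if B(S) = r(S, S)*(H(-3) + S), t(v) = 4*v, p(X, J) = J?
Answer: 68591/3 ≈ 22864.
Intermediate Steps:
H(Q) = Q*(5 + Q) (H(Q) = (5 + Q)*Q = Q*(5 + Q))
r(W, N) = N + W
B(S) = 2*S*(-6 + S) (B(S) = (S + S)*(-3*(5 - 3) + S) = (2*S)*(-3*2 + S) = (2*S)*(-6 + S) = 2*S*(-6 + S))
F = 3344/3 (F = (2*(4*11)*(-6 + 4*11))/3 = (2*44*(-6 + 44))/3 = (2*44*38)/3 = (⅓)*3344 = 3344/3 ≈ 1114.7)
(10334 + 11415) + F = (10334 + 11415) + 3344/3 = 21749 + 3344/3 = 68591/3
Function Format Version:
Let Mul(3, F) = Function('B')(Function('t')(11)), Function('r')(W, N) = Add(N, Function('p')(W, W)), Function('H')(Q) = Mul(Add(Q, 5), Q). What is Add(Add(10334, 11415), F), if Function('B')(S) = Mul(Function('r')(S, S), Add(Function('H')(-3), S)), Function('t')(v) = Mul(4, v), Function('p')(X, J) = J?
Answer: Rational(68591, 3) ≈ 22864.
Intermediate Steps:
Function('H')(Q) = Mul(Q, Add(5, Q)) (Function('H')(Q) = Mul(Add(5, Q), Q) = Mul(Q, Add(5, Q)))
Function('r')(W, N) = Add(N, W)
Function('B')(S) = Mul(2, S, Add(-6, S)) (Function('B')(S) = Mul(Add(S, S), Add(Mul(-3, Add(5, -3)), S)) = Mul(Mul(2, S), Add(Mul(-3, 2), S)) = Mul(Mul(2, S), Add(-6, S)) = Mul(2, S, Add(-6, S)))
F = Rational(3344, 3) (F = Mul(Rational(1, 3), Mul(2, Mul(4, 11), Add(-6, Mul(4, 11)))) = Mul(Rational(1, 3), Mul(2, 44, Add(-6, 44))) = Mul(Rational(1, 3), Mul(2, 44, 38)) = Mul(Rational(1, 3), 3344) = Rational(3344, 3) ≈ 1114.7)
Add(Add(10334, 11415), F) = Add(Add(10334, 11415), Rational(3344, 3)) = Add(21749, Rational(3344, 3)) = Rational(68591, 3)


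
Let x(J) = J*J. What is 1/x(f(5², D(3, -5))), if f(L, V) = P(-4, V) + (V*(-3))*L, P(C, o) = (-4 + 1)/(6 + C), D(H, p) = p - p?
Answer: 4/9 ≈ 0.44444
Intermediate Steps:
D(H, p) = 0
P(C, o) = -3/(6 + C)
f(L, V) = -3/2 - 3*L*V (f(L, V) = -3/(6 - 4) + (V*(-3))*L = -3/2 + (-3*V)*L = -3*½ - 3*L*V = -3/2 - 3*L*V)
x(J) = J²
1/x(f(5², D(3, -5))) = 1/((-3/2 - 3*5²*0)²) = 1/((-3/2 - 3*25*0)²) = 1/((-3/2 + 0)²) = 1/((-3/2)²) = 1/(9/4) = 4/9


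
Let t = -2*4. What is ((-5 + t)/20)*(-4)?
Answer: 13/5 ≈ 2.6000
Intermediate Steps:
t = -8
((-5 + t)/20)*(-4) = ((-5 - 8)/20)*(-4) = -13*1/20*(-4) = -13/20*(-4) = 13/5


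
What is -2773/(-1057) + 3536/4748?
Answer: 4225939/1254659 ≈ 3.3682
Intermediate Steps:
-2773/(-1057) + 3536/4748 = -2773*(-1/1057) + 3536*(1/4748) = 2773/1057 + 884/1187 = 4225939/1254659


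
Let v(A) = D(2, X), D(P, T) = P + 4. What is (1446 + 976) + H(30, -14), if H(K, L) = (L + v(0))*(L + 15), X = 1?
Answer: 2414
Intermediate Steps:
D(P, T) = 4 + P
v(A) = 6 (v(A) = 4 + 2 = 6)
H(K, L) = (6 + L)*(15 + L) (H(K, L) = (L + 6)*(L + 15) = (6 + L)*(15 + L))
(1446 + 976) + H(30, -14) = (1446 + 976) + (90 + (-14)² + 21*(-14)) = 2422 + (90 + 196 - 294) = 2422 - 8 = 2414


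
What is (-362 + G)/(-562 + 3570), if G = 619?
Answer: 257/3008 ≈ 0.085439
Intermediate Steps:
(-362 + G)/(-562 + 3570) = (-362 + 619)/(-562 + 3570) = 257/3008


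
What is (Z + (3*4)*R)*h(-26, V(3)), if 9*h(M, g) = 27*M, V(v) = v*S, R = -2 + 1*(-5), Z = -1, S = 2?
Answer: 6630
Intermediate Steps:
R = -7 (R = -2 - 5 = -7)
V(v) = 2*v (V(v) = v*2 = 2*v)
h(M, g) = 3*M (h(M, g) = (27*M)/9 = 3*M)
(Z + (3*4)*R)*h(-26, V(3)) = (-1 + (3*4)*(-7))*(3*(-26)) = (-1 + 12*(-7))*(-78) = (-1 - 84)*(-78) = -85*(-78) = 6630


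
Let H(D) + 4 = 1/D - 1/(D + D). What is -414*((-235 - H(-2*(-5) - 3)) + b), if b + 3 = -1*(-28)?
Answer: 597195/7 ≈ 85314.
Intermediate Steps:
H(D) = -4 + 1/(2*D) (H(D) = -4 + (1/D - 1/(D + D)) = -4 + (1/D - 1/(2*D)) = -4 + 1/(2*D))
b = 25 (b = -3 - 1*(-28) = -3 + 28 = 25)
-414*((-235 - H(-2*(-5) - 3)) + b) = -414*((-235 - (-4 + 1/(2*(-2*(-5) - 3)))) + 25) = -414*((-235 - (-4 + 1/(2*(10 - 3)))) + 25) = -414*((-235 - (-4 + (½)/7)) + 25) = -414*((-235 - (-4 + (½)*(⅐))) + 25) = -414*((-235 - (-4 + 1/14)) + 25) = -414*((-235 - 1*(-55/14)) + 25) = -414*((-235 + 55/14) + 25) = -414*(-3235/14 + 25) = -414*(-2885/14) = 597195/7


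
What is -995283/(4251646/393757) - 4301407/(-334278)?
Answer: -4678040805410582/50758275771 ≈ -92163.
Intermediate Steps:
-995283/(4251646/393757) - 4301407/(-334278) = -995283/(4251646*(1/393757)) - 4301407*(-1/334278) = -995283/607378/56251 + 4301407/334278 = -995283*56251/607378 + 4301407/334278 = -55985664033/607378 + 4301407/334278 = -4678040805410582/50758275771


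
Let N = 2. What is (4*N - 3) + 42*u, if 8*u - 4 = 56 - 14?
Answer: 493/2 ≈ 246.50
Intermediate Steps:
u = 23/4 (u = 1/2 + (56 - 14)/8 = 1/2 + (1/8)*42 = 1/2 + 21/4 = 23/4 ≈ 5.7500)
(4*N - 3) + 42*u = (4*2 - 3) + 42*(23/4) = (8 - 3) + 483/2 = 5 + 483/2 = 493/2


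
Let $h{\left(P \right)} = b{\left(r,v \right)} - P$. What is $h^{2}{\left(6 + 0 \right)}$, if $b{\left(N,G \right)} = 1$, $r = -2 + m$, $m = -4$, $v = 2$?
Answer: $25$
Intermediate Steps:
$r = -6$ ($r = -2 - 4 = -6$)
$h{\left(P \right)} = 1 - P$
$h^{2}{\left(6 + 0 \right)} = \left(1 - \left(6 + 0\right)\right)^{2} = \left(1 - 6\right)^{2} = \left(-5\right)^{2} = 25$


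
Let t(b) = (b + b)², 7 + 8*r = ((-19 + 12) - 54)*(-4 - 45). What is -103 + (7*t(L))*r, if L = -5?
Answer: 260822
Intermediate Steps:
r = 1491/4 (r = -7/8 + (((-19 + 12) - 54)*(-4 - 45))/8 = -7/8 + ((-7 - 54)*(-49))/8 = -7/8 + (-61*(-49))/8 = -7/8 + (⅛)*2989 = -7/8 + 2989/8 = 1491/4 ≈ 372.75)
t(b) = 4*b² (t(b) = (2*b)² = 4*b²)
-103 + (7*t(L))*r = -103 + (7*(4*(-5)²))*(1491/4) = -103 + (7*(4*25))*(1491/4) = -103 + (7*100)*(1491/4) = -103 + 700*(1491/4) = -103 + 260925 = 260822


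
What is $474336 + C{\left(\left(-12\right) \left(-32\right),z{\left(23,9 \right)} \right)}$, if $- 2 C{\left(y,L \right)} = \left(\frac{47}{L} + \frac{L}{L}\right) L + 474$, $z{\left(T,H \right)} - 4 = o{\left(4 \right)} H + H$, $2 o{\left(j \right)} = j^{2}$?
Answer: $474033$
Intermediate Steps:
$o{\left(j \right)} = \frac{j^{2}}{2}$
$z{\left(T,H \right)} = 4 + 9 H$ ($z{\left(T,H \right)} = 4 + \left(\frac{4^{2}}{2} H + H\right) = 4 + \left(\frac{1}{2} \cdot 16 H + H\right) = 4 + \left(8 H + H\right) = 4 + 9 H$)
$C{\left(y,L \right)} = -237 - \frac{L \left(1 + \frac{47}{L}\right)}{2}$ ($C{\left(y,L \right)} = - \frac{\left(\frac{47}{L} + \frac{L}{L}\right) L + 474}{2} = - \frac{\left(\frac{47}{L} + 1\right) L + 474}{2} = - \frac{\left(1 + \frac{47}{L}\right) L + 474}{2} = - \frac{L \left(1 + \frac{47}{L}\right) + 474}{2} = - \frac{474 + L \left(1 + \frac{47}{L}\right)}{2} = -237 - \frac{L \left(1 + \frac{47}{L}\right)}{2}$)
$474336 + C{\left(\left(-12\right) \left(-32\right),z{\left(23,9 \right)} \right)} = 474336 - \left(\frac{521}{2} + \frac{4 + 9 \cdot 9}{2}\right) = 474336 - \left(\frac{521}{2} + \frac{4 + 81}{2}\right) = 474336 - 303 = 474033$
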